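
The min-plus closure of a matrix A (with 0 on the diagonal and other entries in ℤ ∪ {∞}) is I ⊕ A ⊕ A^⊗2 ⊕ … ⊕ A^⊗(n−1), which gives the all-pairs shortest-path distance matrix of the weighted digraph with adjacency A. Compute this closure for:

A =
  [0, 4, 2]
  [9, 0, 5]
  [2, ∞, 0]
Closure =
  [0, 4, 2]
  [7, 0, 5]
  [2, 6, 0]

This is the Floyd-Warshall all-pairs shortest-path computation. For each intermediate vertex k = 0, 1, …, 2, update dist[i][j] ← min(dist[i][j], dist[i][k] + dist[k][j]). The final matrix gives, for each (i, j), the minimum total weight of any directed path from i to j (possibly empty when i = j).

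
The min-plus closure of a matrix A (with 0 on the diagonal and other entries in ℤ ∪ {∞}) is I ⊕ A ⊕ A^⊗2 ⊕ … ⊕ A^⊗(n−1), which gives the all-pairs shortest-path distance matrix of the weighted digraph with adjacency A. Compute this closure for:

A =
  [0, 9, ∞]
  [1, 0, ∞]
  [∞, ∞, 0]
Closure =
  [0, 9, ∞]
  [1, 0, ∞]
  [∞, ∞, 0]

This is the Floyd-Warshall all-pairs shortest-path computation. For each intermediate vertex k = 0, 1, …, 2, update dist[i][j] ← min(dist[i][j], dist[i][k] + dist[k][j]). The final matrix gives, for each (i, j), the minimum total weight of any directed path from i to j (possibly empty when i = j).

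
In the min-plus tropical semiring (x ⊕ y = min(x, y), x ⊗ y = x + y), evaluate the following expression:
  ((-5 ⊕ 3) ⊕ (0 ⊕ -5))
((-5 ⊕ 3) ⊕ (0 ⊕ -5)) = -5

Expand innermost to outermost. Recall ⊕ takes the minimum of its arguments and ⊗ takes their sum. Working out the expression ((-5 ⊕ 3) ⊕ (0 ⊕ -5)) gives -5.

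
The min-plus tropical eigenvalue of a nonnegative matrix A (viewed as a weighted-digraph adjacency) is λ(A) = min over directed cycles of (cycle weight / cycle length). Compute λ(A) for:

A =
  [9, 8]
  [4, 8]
λ(A) = 6

Enumerate directed cycles and compute their means (weight / length). Sample:
  cycle 0 → 0: weight = 9, length = 1, mean = 9/1 ≈ 9.000
  cycle 1 → 1: weight = 8, length = 1, mean = 8/1 ≈ 8.000
  cycle 0 → 1 → 0: weight = 12, length = 2, mean = 12/2 ≈ 6.000
  cycle 1 → 0 → 1: weight = 12, length = 2, mean = 12/2 ≈ 6.000
Minimum mean = 6.000, attained e.g. along the cycle 0 → 1 → 0 with weight 12 and length 2. So λ(A) = 12/2 = 6.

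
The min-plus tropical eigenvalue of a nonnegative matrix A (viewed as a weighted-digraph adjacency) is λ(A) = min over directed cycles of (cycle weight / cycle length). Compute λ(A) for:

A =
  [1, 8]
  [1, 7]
λ(A) = 1

Enumerate directed cycles and compute their means (weight / length). Sample:
  cycle 0 → 0: weight = 1, length = 1, mean = 1/1 ≈ 1.000
  cycle 1 → 1: weight = 7, length = 1, mean = 7/1 ≈ 7.000
  cycle 0 → 1 → 0: weight = 9, length = 2, mean = 9/2 ≈ 4.500
  cycle 1 → 0 → 1: weight = 9, length = 2, mean = 9/2 ≈ 4.500
Minimum mean = 1.000, attained e.g. along the cycle 0 → 0 with weight 1 and length 1. So λ(A) = 1/1 = 1.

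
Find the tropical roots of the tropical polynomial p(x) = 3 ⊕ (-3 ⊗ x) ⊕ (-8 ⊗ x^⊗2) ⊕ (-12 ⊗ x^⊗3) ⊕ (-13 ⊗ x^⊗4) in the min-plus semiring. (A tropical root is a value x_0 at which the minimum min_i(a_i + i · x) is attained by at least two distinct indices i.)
Roots: {1, 4, 5, 6}

Each tropical root is a break point of the lower envelope of the lines y = a_i + i · x (there are 5 lines, with slopes 0, 1, ..., 4). Only the lines that attain the minimum somewhere contribute to roots; other lines are dominated. Here the surviving (envelope) indices are i = 4, i = 3, i = 2, i = 1, i = 0.
Intersections between consecutive envelope lines give the roots: for adjacent envelope indices i < j the intersection is x = (a_i − a_j) / (j − i). Reading off the sorted break points: {1, 4, 5, 6}.
Verification: at each break x_0, at least two indices attain the minimum of min_i(a_i + i · x_0).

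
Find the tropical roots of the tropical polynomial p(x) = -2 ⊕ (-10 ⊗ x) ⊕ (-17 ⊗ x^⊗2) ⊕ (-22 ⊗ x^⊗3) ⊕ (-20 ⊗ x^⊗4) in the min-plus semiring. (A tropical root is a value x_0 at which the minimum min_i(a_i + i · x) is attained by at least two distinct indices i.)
Roots: {-2, 5, 7, 8}

Each tropical root is a break point of the lower envelope of the lines y = a_i + i · x (there are 5 lines, with slopes 0, 1, ..., 4). Only the lines that attain the minimum somewhere contribute to roots; other lines are dominated. Here the surviving (envelope) indices are i = 4, i = 3, i = 2, i = 1, i = 0.
Intersections between consecutive envelope lines give the roots: for adjacent envelope indices i < j the intersection is x = (a_i − a_j) / (j − i). Reading off the sorted break points: {-2, 5, 7, 8}.
Verification: at each break x_0, at least two indices attain the minimum of min_i(a_i + i · x_0).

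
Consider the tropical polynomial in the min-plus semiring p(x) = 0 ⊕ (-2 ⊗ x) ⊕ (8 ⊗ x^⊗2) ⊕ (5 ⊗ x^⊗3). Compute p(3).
p(3) = 0

A tropical monomial a ⊗ x^⊗i evaluates to a + i · x. Evaluating each term at x = 3:
  Term 0 contributes 0 + 0 · 3 = 0
  Term 1 contributes -2 + 1 · 3 = 1
  Term 2 contributes 8 + 2 · 3 = 14
  Term 3 contributes 5 + 3 · 3 = 14
p(3) = ⊕ of these = min[0, 1, 14, 14] = 0.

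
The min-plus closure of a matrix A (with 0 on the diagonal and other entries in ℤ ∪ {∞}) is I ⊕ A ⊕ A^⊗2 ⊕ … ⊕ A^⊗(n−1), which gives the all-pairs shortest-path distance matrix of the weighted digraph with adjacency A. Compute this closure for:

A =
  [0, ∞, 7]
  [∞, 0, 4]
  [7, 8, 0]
Closure =
  [0, 15, 7]
  [11, 0, 4]
  [7, 8, 0]

This is the Floyd-Warshall all-pairs shortest-path computation. For each intermediate vertex k = 0, 1, …, 2, update dist[i][j] ← min(dist[i][j], dist[i][k] + dist[k][j]). The final matrix gives, for each (i, j), the minimum total weight of any directed path from i to j (possibly empty when i = j).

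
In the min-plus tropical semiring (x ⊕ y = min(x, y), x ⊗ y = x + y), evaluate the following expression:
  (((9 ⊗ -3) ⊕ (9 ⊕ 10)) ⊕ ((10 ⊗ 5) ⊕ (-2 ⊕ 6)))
(((9 ⊗ -3) ⊕ (9 ⊕ 10)) ⊕ ((10 ⊗ 5) ⊕ (-2 ⊕ 6))) = -2

Expand innermost to outermost. Recall ⊕ takes the minimum of its arguments and ⊗ takes their sum. Working out the expression (((9 ⊗ -3) ⊕ (9 ⊕ 10)) ⊕ ((10 ⊗ 5) ⊕ (-2 ⊕ 6))) gives -2.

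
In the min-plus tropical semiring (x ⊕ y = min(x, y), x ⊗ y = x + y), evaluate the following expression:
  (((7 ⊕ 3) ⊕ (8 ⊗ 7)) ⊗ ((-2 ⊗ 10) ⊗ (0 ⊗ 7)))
(((7 ⊕ 3) ⊕ (8 ⊗ 7)) ⊗ ((-2 ⊗ 10) ⊗ (0 ⊗ 7))) = 18

Expand innermost to outermost. Recall ⊕ takes the minimum of its arguments and ⊗ takes their sum. Working out the expression (((7 ⊕ 3) ⊕ (8 ⊗ 7)) ⊗ ((-2 ⊗ 10) ⊗ (0 ⊗ 7))) gives 18.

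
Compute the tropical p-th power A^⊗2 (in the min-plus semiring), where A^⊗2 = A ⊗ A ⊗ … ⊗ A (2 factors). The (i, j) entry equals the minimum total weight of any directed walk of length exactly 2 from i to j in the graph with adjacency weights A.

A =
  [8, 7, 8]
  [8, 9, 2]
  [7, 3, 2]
A^⊗2 =
  [15, 11, 9]
  [9, 5, 4]
  [9, 5, 4]

Each entry (A^⊗2)_ij equals the minimum over all length-2 walks i = v_0 → v_1 → … → v_2 = j of Σ_t A[v_t][v_{t+1}]. For example, for (i, j) = (0, 2) we minimise over 3 possible intermediate vertex sequences; the minimum is 9, attained along the walk 0 → 1 → 2.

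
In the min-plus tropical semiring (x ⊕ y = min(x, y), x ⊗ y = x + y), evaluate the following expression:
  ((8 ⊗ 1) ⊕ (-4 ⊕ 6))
((8 ⊗ 1) ⊕ (-4 ⊕ 6)) = -4

Expand innermost to outermost. Recall ⊕ takes the minimum of its arguments and ⊗ takes their sum. Working out the expression ((8 ⊗ 1) ⊕ (-4 ⊕ 6)) gives -4.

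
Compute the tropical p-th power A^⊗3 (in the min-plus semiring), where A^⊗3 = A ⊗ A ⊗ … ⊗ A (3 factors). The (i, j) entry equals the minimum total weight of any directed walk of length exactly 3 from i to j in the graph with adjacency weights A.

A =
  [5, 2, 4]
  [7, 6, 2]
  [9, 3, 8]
A^⊗3 =
  [13, 7, 9]
  [12, 11, 7]
  [14, 8, 11]

Each entry (A^⊗3)_ij equals the minimum over all length-3 walks i = v_0 → v_1 → … → v_3 = j of Σ_t A[v_t][v_{t+1}]. For example, for (i, j) = (0, 2) we minimise over 9 possible intermediate vertex sequences; the minimum is 9, attained along the walk 0 → 0 → 1 → 2.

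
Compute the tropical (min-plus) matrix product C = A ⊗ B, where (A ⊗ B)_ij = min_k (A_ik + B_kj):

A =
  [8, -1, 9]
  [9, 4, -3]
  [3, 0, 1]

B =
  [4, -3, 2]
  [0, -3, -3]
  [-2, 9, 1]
A ⊗ B =
  [-1, -4, -4]
  [-5, 1, -2]
  [-1, -3, -3]

Apply the min-plus product entry-by-entry:
  C[0][0] = min over k of (A[0][0] + B[0][0] = 8 + 4 = 12, A[0][1] + B[1][0] = -1 + 0 = -1, A[0][2] + B[2][0] = 9 + -2 = 7) = -1 (attained at k = 1)
  C[0][1] = min over k of (A[0][0] + B[0][1] = 8 + -3 = 5, A[0][1] + B[1][1] = -1 + -3 = -4, A[0][2] + B[2][1] = 9 + 9 = 18) = -4 (attained at k = 1)
  C[0][2] = min over k of (A[0][0] + B[0][2] = 8 + 2 = 10, A[0][1] + B[1][2] = -1 + -3 = -4, A[0][2] + B[2][2] = 9 + 1 = 10) = -4 (attained at k = 1)
  C[1][0] = min over k of (A[1][0] + B[0][0] = 9 + 4 = 13, A[1][1] + B[1][0] = 4 + 0 = 4, A[1][2] + B[2][0] = -3 + -2 = -5) = -5 (attained at k = 2)
  C[1][1] = min over k of (A[1][0] + B[0][1] = 9 + -3 = 6, A[1][1] + B[1][1] = 4 + -3 = 1, A[1][2] + B[2][1] = -3 + 9 = 6) = 1 (attained at k = 1)
  C[1][2] = min over k of (A[1][0] + B[0][2] = 9 + 2 = 11, A[1][1] + B[1][2] = 4 + -3 = 1, A[1][2] + B[2][2] = -3 + 1 = -2) = -2 (attained at k = 2)
  C[2][0] = min over k of (A[2][0] + B[0][0] = 3 + 4 = 7, A[2][1] + B[1][0] = 0 + 0 = 0, A[2][2] + B[2][0] = 1 + -2 = -1) = -1 (attained at k = 2)
  C[2][1] = min over k of (A[2][0] + B[0][1] = 3 + -3 = 0, A[2][1] + B[1][1] = 0 + -3 = -3, A[2][2] + B[2][1] = 1 + 9 = 10) = -3 (attained at k = 1)
  C[2][2] = min over k of (A[2][0] + B[0][2] = 3 + 2 = 5, A[2][1] + B[1][2] = 0 + -3 = -3, A[2][2] + B[2][2] = 1 + 1 = 2) = -3 (attained at k = 1)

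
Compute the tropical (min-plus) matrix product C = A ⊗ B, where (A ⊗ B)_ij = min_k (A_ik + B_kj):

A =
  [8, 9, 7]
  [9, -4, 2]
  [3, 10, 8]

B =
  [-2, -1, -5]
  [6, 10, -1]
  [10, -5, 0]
A ⊗ B =
  [6, 2, 3]
  [2, -3, -5]
  [1, 2, -2]

Apply the min-plus product entry-by-entry:
  C[0][0] = min over k of (A[0][0] + B[0][0] = 8 + -2 = 6, A[0][1] + B[1][0] = 9 + 6 = 15, A[0][2] + B[2][0] = 7 + 10 = 17) = 6 (attained at k = 0)
  C[0][1] = min over k of (A[0][0] + B[0][1] = 8 + -1 = 7, A[0][1] + B[1][1] = 9 + 10 = 19, A[0][2] + B[2][1] = 7 + -5 = 2) = 2 (attained at k = 2)
  C[0][2] = min over k of (A[0][0] + B[0][2] = 8 + -5 = 3, A[0][1] + B[1][2] = 9 + -1 = 8, A[0][2] + B[2][2] = 7 + 0 = 7) = 3 (attained at k = 0)
  C[1][0] = min over k of (A[1][0] + B[0][0] = 9 + -2 = 7, A[1][1] + B[1][0] = -4 + 6 = 2, A[1][2] + B[2][0] = 2 + 10 = 12) = 2 (attained at k = 1)
  C[1][1] = min over k of (A[1][0] + B[0][1] = 9 + -1 = 8, A[1][1] + B[1][1] = -4 + 10 = 6, A[1][2] + B[2][1] = 2 + -5 = -3) = -3 (attained at k = 2)
  C[1][2] = min over k of (A[1][0] + B[0][2] = 9 + -5 = 4, A[1][1] + B[1][2] = -4 + -1 = -5, A[1][2] + B[2][2] = 2 + 0 = 2) = -5 (attained at k = 1)
  C[2][0] = min over k of (A[2][0] + B[0][0] = 3 + -2 = 1, A[2][1] + B[1][0] = 10 + 6 = 16, A[2][2] + B[2][0] = 8 + 10 = 18) = 1 (attained at k = 0)
  C[2][1] = min over k of (A[2][0] + B[0][1] = 3 + -1 = 2, A[2][1] + B[1][1] = 10 + 10 = 20, A[2][2] + B[2][1] = 8 + -5 = 3) = 2 (attained at k = 0)
  C[2][2] = min over k of (A[2][0] + B[0][2] = 3 + -5 = -2, A[2][1] + B[1][2] = 10 + -1 = 9, A[2][2] + B[2][2] = 8 + 0 = 8) = -2 (attained at k = 0)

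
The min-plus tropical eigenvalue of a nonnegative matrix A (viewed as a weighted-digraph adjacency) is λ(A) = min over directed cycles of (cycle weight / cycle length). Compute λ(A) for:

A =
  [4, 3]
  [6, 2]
λ(A) = 2

Enumerate directed cycles and compute their means (weight / length). Sample:
  cycle 0 → 0: weight = 4, length = 1, mean = 4/1 ≈ 4.000
  cycle 1 → 1: weight = 2, length = 1, mean = 2/1 ≈ 2.000
  cycle 0 → 1 → 0: weight = 9, length = 2, mean = 9/2 ≈ 4.500
  cycle 1 → 0 → 1: weight = 9, length = 2, mean = 9/2 ≈ 4.500
Minimum mean = 2.000, attained e.g. along the cycle 1 → 1 with weight 2 and length 1. So λ(A) = 2/1 = 2.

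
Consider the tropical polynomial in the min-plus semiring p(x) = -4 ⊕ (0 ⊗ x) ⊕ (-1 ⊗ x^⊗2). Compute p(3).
p(3) = -4

A tropical monomial a ⊗ x^⊗i evaluates to a + i · x. Evaluating each term at x = 3:
  Term 0 contributes -4 + 0 · 3 = -4
  Term 1 contributes 0 + 1 · 3 = 3
  Term 2 contributes -1 + 2 · 3 = 5
p(3) = ⊕ of these = min[-4, 3, 5] = -4.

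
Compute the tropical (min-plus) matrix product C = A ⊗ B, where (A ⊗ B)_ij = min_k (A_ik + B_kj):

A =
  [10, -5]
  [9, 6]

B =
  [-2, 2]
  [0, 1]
A ⊗ B =
  [-5, -4]
  [6, 7]

Apply the min-plus product entry-by-entry:
  C[0][0] = min over k of (A[0][0] + B[0][0] = 10 + -2 = 8, A[0][1] + B[1][0] = -5 + 0 = -5) = -5 (attained at k = 1)
  C[0][1] = min over k of (A[0][0] + B[0][1] = 10 + 2 = 12, A[0][1] + B[1][1] = -5 + 1 = -4) = -4 (attained at k = 1)
  C[1][0] = min over k of (A[1][0] + B[0][0] = 9 + -2 = 7, A[1][1] + B[1][0] = 6 + 0 = 6) = 6 (attained at k = 1)
  C[1][1] = min over k of (A[1][0] + B[0][1] = 9 + 2 = 11, A[1][1] + B[1][1] = 6 + 1 = 7) = 7 (attained at k = 1)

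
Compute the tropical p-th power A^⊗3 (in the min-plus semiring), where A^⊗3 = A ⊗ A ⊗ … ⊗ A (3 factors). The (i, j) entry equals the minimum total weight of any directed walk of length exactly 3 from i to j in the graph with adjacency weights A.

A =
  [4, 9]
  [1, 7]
A^⊗3 =
  [12, 17]
  [9, 14]

Each entry (A^⊗3)_ij equals the minimum over all length-3 walks i = v_0 → v_1 → … → v_3 = j of Σ_t A[v_t][v_{t+1}]. For example, for (i, j) = (0, 1) we minimise over 4 possible intermediate vertex sequences; the minimum is 17, attained along the walk 0 → 0 → 0 → 1.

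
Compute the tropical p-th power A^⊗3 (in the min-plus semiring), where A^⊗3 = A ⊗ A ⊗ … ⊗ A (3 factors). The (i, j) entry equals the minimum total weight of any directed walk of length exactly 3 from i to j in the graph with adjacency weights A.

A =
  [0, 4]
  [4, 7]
A^⊗3 =
  [0, 4]
  [4, 8]

Each entry (A^⊗3)_ij equals the minimum over all length-3 walks i = v_0 → v_1 → … → v_3 = j of Σ_t A[v_t][v_{t+1}]. For example, for (i, j) = (0, 1) we minimise over 4 possible intermediate vertex sequences; the minimum is 4, attained along the walk 0 → 0 → 0 → 1.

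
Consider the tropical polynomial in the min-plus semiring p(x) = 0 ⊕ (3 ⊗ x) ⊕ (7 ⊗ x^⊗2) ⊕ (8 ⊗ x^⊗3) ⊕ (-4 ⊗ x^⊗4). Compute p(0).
p(0) = -4

A tropical monomial a ⊗ x^⊗i evaluates to a + i · x. Evaluating each term at x = 0:
  Term 0 contributes 0 + 0 · 0 = 0
  Term 1 contributes 3 + 1 · 0 = 3
  Term 2 contributes 7 + 2 · 0 = 7
  Term 3 contributes 8 + 3 · 0 = 8
  Term 4 contributes -4 + 4 · 0 = -4
p(0) = ⊕ of these = min[0, 3, 7, 8, -4] = -4.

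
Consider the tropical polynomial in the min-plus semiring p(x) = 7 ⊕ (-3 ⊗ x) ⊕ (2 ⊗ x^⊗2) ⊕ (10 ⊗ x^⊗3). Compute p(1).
p(1) = -2

A tropical monomial a ⊗ x^⊗i evaluates to a + i · x. Evaluating each term at x = 1:
  Term 0 contributes 7 + 0 · 1 = 7
  Term 1 contributes -3 + 1 · 1 = -2
  Term 2 contributes 2 + 2 · 1 = 4
  Term 3 contributes 10 + 3 · 1 = 13
p(1) = ⊕ of these = min[7, -2, 4, 13] = -2.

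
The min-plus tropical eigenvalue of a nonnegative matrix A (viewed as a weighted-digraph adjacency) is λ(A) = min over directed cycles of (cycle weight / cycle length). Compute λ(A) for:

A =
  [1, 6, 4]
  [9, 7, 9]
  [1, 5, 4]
λ(A) = 1

Enumerate directed cycles and compute their means (weight / length). Sample:
  cycle 0 → 0: weight = 1, length = 1, mean = 1/1 ≈ 1.000
  cycle 1 → 1: weight = 7, length = 1, mean = 7/1 ≈ 7.000
  cycle 2 → 2: weight = 4, length = 1, mean = 4/1 ≈ 4.000
  cycle 0 → 1 → 0: weight = 15, length = 2, mean = 15/2 ≈ 7.500
  cycle 0 → 2 → 0: weight = 5, length = 2, mean = 5/2 ≈ 2.500
  cycle 1 → 0 → 1: weight = 15, length = 2, mean = 15/2 ≈ 7.500
Minimum mean = 1.000, attained e.g. along the cycle 0 → 0 with weight 1 and length 1. So λ(A) = 1/1 = 1.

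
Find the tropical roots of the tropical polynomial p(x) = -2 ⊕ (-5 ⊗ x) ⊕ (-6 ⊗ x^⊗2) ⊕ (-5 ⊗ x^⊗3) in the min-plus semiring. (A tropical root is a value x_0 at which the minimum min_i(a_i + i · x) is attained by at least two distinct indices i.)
Roots: {-1, 1, 3}

Each tropical root is a break point of the lower envelope of the lines y = a_i + i · x (there are 4 lines, with slopes 0, 1, ..., 3). Only the lines that attain the minimum somewhere contribute to roots; other lines are dominated. Here the surviving (envelope) indices are i = 3, i = 2, i = 1, i = 0.
Intersections between consecutive envelope lines give the roots: for adjacent envelope indices i < j the intersection is x = (a_i − a_j) / (j − i). Reading off the sorted break points: {-1, 1, 3}.
Verification: at each break x_0, at least two indices attain the minimum of min_i(a_i + i · x_0).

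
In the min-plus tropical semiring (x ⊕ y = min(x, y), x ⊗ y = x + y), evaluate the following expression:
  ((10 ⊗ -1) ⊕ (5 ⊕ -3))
((10 ⊗ -1) ⊕ (5 ⊕ -3)) = -3

Expand innermost to outermost. Recall ⊕ takes the minimum of its arguments and ⊗ takes their sum. Working out the expression ((10 ⊗ -1) ⊕ (5 ⊕ -3)) gives -3.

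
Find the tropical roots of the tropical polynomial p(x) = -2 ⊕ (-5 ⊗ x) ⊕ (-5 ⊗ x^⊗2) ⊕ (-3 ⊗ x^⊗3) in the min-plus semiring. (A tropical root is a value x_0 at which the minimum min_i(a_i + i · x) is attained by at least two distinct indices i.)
Roots: {-2, 0, 3}

Each tropical root is a break point of the lower envelope of the lines y = a_i + i · x (there are 4 lines, with slopes 0, 1, ..., 3). Only the lines that attain the minimum somewhere contribute to roots; other lines are dominated. Here the surviving (envelope) indices are i = 3, i = 2, i = 1, i = 0.
Intersections between consecutive envelope lines give the roots: for adjacent envelope indices i < j the intersection is x = (a_i − a_j) / (j − i). Reading off the sorted break points: {-2, 0, 3}.
Verification: at each break x_0, at least two indices attain the minimum of min_i(a_i + i · x_0).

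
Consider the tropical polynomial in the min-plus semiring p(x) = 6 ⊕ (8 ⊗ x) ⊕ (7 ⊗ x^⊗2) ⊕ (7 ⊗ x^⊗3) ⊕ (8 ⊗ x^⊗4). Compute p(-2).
p(-2) = 0

A tropical monomial a ⊗ x^⊗i evaluates to a + i · x. Evaluating each term at x = -2:
  Term 0 contributes 6 + 0 · -2 = 6
  Term 1 contributes 8 + 1 · -2 = 6
  Term 2 contributes 7 + 2 · -2 = 3
  Term 3 contributes 7 + 3 · -2 = 1
  Term 4 contributes 8 + 4 · -2 = 0
p(-2) = ⊕ of these = min[6, 6, 3, 1, 0] = 0.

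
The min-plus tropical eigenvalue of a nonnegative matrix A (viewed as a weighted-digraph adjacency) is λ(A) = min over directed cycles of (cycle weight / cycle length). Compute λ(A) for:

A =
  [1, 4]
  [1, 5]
λ(A) = 1

Enumerate directed cycles and compute their means (weight / length). Sample:
  cycle 0 → 0: weight = 1, length = 1, mean = 1/1 ≈ 1.000
  cycle 1 → 1: weight = 5, length = 1, mean = 5/1 ≈ 5.000
  cycle 0 → 1 → 0: weight = 5, length = 2, mean = 5/2 ≈ 2.500
  cycle 1 → 0 → 1: weight = 5, length = 2, mean = 5/2 ≈ 2.500
Minimum mean = 1.000, attained e.g. along the cycle 0 → 0 with weight 1 and length 1. So λ(A) = 1/1 = 1.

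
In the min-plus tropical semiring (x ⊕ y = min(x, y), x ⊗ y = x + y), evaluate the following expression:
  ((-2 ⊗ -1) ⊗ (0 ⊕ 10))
((-2 ⊗ -1) ⊗ (0 ⊕ 10)) = -3

Expand innermost to outermost. Recall ⊕ takes the minimum of its arguments and ⊗ takes their sum. Working out the expression ((-2 ⊗ -1) ⊗ (0 ⊕ 10)) gives -3.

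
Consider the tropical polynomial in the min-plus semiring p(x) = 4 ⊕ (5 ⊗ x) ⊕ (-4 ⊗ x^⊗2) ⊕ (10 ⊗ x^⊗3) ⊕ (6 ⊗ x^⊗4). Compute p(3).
p(3) = 2

A tropical monomial a ⊗ x^⊗i evaluates to a + i · x. Evaluating each term at x = 3:
  Term 0 contributes 4 + 0 · 3 = 4
  Term 1 contributes 5 + 1 · 3 = 8
  Term 2 contributes -4 + 2 · 3 = 2
  Term 3 contributes 10 + 3 · 3 = 19
  Term 4 contributes 6 + 4 · 3 = 18
p(3) = ⊕ of these = min[4, 8, 2, 19, 18] = 2.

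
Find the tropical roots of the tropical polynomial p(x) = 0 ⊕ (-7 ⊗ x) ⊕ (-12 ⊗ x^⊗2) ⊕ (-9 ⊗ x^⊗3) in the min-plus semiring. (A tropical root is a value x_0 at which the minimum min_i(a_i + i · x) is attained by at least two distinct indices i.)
Roots: {-3, 5, 7}

Each tropical root is a break point of the lower envelope of the lines y = a_i + i · x (there are 4 lines, with slopes 0, 1, ..., 3). Only the lines that attain the minimum somewhere contribute to roots; other lines are dominated. Here the surviving (envelope) indices are i = 3, i = 2, i = 1, i = 0.
Intersections between consecutive envelope lines give the roots: for adjacent envelope indices i < j the intersection is x = (a_i − a_j) / (j − i). Reading off the sorted break points: {-3, 5, 7}.
Verification: at each break x_0, at least two indices attain the minimum of min_i(a_i + i · x_0).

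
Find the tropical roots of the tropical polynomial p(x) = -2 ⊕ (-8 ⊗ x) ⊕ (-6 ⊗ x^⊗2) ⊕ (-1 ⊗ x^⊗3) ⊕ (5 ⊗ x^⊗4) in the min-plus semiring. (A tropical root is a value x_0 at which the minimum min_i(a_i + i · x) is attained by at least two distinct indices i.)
Roots: {-6, -5, -2, 6}

Each tropical root is a break point of the lower envelope of the lines y = a_i + i · x (there are 5 lines, with slopes 0, 1, ..., 4). Only the lines that attain the minimum somewhere contribute to roots; other lines are dominated. Here the surviving (envelope) indices are i = 4, i = 3, i = 2, i = 1, i = 0.
Intersections between consecutive envelope lines give the roots: for adjacent envelope indices i < j the intersection is x = (a_i − a_j) / (j − i). Reading off the sorted break points: {-6, -5, -2, 6}.
Verification: at each break x_0, at least two indices attain the minimum of min_i(a_i + i · x_0).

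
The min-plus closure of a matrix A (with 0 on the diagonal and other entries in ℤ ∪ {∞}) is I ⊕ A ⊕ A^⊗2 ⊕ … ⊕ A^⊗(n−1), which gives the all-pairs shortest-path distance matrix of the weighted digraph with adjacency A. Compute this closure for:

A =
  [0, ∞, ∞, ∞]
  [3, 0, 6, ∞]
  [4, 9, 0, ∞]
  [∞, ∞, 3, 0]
Closure =
  [0, ∞, ∞, ∞]
  [3, 0, 6, ∞]
  [4, 9, 0, ∞]
  [7, 12, 3, 0]

This is the Floyd-Warshall all-pairs shortest-path computation. For each intermediate vertex k = 0, 1, …, 3, update dist[i][j] ← min(dist[i][j], dist[i][k] + dist[k][j]). The final matrix gives, for each (i, j), the minimum total weight of any directed path from i to j (possibly empty when i = j).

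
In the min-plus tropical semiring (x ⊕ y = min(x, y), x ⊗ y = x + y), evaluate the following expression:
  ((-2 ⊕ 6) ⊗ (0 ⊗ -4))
((-2 ⊕ 6) ⊗ (0 ⊗ -4)) = -6

Expand innermost to outermost. Recall ⊕ takes the minimum of its arguments and ⊗ takes their sum. Working out the expression ((-2 ⊕ 6) ⊗ (0 ⊗ -4)) gives -6.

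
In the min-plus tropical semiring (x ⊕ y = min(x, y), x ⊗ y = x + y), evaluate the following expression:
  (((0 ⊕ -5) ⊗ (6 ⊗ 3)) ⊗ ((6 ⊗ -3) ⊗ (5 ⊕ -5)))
(((0 ⊕ -5) ⊗ (6 ⊗ 3)) ⊗ ((6 ⊗ -3) ⊗ (5 ⊕ -5))) = 2

Expand innermost to outermost. Recall ⊕ takes the minimum of its arguments and ⊗ takes their sum. Working out the expression (((0 ⊕ -5) ⊗ (6 ⊗ 3)) ⊗ ((6 ⊗ -3) ⊗ (5 ⊕ -5))) gives 2.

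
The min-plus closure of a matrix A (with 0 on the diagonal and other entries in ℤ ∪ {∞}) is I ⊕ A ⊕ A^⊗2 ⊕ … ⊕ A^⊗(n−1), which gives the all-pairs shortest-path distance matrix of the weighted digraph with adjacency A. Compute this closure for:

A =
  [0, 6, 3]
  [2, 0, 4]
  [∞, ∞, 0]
Closure =
  [0, 6, 3]
  [2, 0, 4]
  [∞, ∞, 0]

This is the Floyd-Warshall all-pairs shortest-path computation. For each intermediate vertex k = 0, 1, …, 2, update dist[i][j] ← min(dist[i][j], dist[i][k] + dist[k][j]). The final matrix gives, for each (i, j), the minimum total weight of any directed path from i to j (possibly empty when i = j).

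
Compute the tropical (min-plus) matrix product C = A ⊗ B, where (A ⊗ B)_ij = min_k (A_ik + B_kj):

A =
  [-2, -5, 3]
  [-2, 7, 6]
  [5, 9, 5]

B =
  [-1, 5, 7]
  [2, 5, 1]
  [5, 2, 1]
A ⊗ B =
  [-3, 0, -4]
  [-3, 3, 5]
  [4, 7, 6]

Apply the min-plus product entry-by-entry:
  C[0][0] = min over k of (A[0][0] + B[0][0] = -2 + -1 = -3, A[0][1] + B[1][0] = -5 + 2 = -3, A[0][2] + B[2][0] = 3 + 5 = 8) = -3 (attained at k = 0)
  C[0][1] = min over k of (A[0][0] + B[0][1] = -2 + 5 = 3, A[0][1] + B[1][1] = -5 + 5 = 0, A[0][2] + B[2][1] = 3 + 2 = 5) = 0 (attained at k = 1)
  C[0][2] = min over k of (A[0][0] + B[0][2] = -2 + 7 = 5, A[0][1] + B[1][2] = -5 + 1 = -4, A[0][2] + B[2][2] = 3 + 1 = 4) = -4 (attained at k = 1)
  C[1][0] = min over k of (A[1][0] + B[0][0] = -2 + -1 = -3, A[1][1] + B[1][0] = 7 + 2 = 9, A[1][2] + B[2][0] = 6 + 5 = 11) = -3 (attained at k = 0)
  C[1][1] = min over k of (A[1][0] + B[0][1] = -2 + 5 = 3, A[1][1] + B[1][1] = 7 + 5 = 12, A[1][2] + B[2][1] = 6 + 2 = 8) = 3 (attained at k = 0)
  C[1][2] = min over k of (A[1][0] + B[0][2] = -2 + 7 = 5, A[1][1] + B[1][2] = 7 + 1 = 8, A[1][2] + B[2][2] = 6 + 1 = 7) = 5 (attained at k = 0)
  C[2][0] = min over k of (A[2][0] + B[0][0] = 5 + -1 = 4, A[2][1] + B[1][0] = 9 + 2 = 11, A[2][2] + B[2][0] = 5 + 5 = 10) = 4 (attained at k = 0)
  C[2][1] = min over k of (A[2][0] + B[0][1] = 5 + 5 = 10, A[2][1] + B[1][1] = 9 + 5 = 14, A[2][2] + B[2][1] = 5 + 2 = 7) = 7 (attained at k = 2)
  C[2][2] = min over k of (A[2][0] + B[0][2] = 5 + 7 = 12, A[2][1] + B[1][2] = 9 + 1 = 10, A[2][2] + B[2][2] = 5 + 1 = 6) = 6 (attained at k = 2)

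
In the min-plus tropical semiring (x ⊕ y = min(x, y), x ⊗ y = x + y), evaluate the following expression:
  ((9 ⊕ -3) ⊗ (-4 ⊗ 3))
((9 ⊕ -3) ⊗ (-4 ⊗ 3)) = -4

Expand innermost to outermost. Recall ⊕ takes the minimum of its arguments and ⊗ takes their sum. Working out the expression ((9 ⊕ -3) ⊗ (-4 ⊗ 3)) gives -4.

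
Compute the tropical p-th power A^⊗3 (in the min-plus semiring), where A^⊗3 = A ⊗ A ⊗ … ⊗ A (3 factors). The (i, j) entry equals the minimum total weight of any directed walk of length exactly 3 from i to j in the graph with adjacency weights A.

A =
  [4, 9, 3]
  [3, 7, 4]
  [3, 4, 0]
A^⊗3 =
  [6, 7, 3]
  [7, 8, 4]
  [3, 4, 0]

Each entry (A^⊗3)_ij equals the minimum over all length-3 walks i = v_0 → v_1 → … → v_3 = j of Σ_t A[v_t][v_{t+1}]. For example, for (i, j) = (0, 2) we minimise over 9 possible intermediate vertex sequences; the minimum is 3, attained along the walk 0 → 2 → 2 → 2.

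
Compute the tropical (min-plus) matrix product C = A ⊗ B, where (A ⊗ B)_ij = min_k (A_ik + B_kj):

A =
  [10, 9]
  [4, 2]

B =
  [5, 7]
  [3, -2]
A ⊗ B =
  [12, 7]
  [5, 0]

Apply the min-plus product entry-by-entry:
  C[0][0] = min over k of (A[0][0] + B[0][0] = 10 + 5 = 15, A[0][1] + B[1][0] = 9 + 3 = 12) = 12 (attained at k = 1)
  C[0][1] = min over k of (A[0][0] + B[0][1] = 10 + 7 = 17, A[0][1] + B[1][1] = 9 + -2 = 7) = 7 (attained at k = 1)
  C[1][0] = min over k of (A[1][0] + B[0][0] = 4 + 5 = 9, A[1][1] + B[1][0] = 2 + 3 = 5) = 5 (attained at k = 1)
  C[1][1] = min over k of (A[1][0] + B[0][1] = 4 + 7 = 11, A[1][1] + B[1][1] = 2 + -2 = 0) = 0 (attained at k = 1)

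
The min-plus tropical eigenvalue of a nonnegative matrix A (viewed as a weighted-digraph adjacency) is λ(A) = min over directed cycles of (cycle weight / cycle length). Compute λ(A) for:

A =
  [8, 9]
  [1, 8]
λ(A) = 5

Enumerate directed cycles and compute their means (weight / length). Sample:
  cycle 0 → 0: weight = 8, length = 1, mean = 8/1 ≈ 8.000
  cycle 1 → 1: weight = 8, length = 1, mean = 8/1 ≈ 8.000
  cycle 0 → 1 → 0: weight = 10, length = 2, mean = 10/2 ≈ 5.000
  cycle 1 → 0 → 1: weight = 10, length = 2, mean = 10/2 ≈ 5.000
Minimum mean = 5.000, attained e.g. along the cycle 0 → 1 → 0 with weight 10 and length 2. So λ(A) = 10/2 = 5.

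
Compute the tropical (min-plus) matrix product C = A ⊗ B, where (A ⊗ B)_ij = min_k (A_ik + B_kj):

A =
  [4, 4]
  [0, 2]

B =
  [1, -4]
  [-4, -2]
A ⊗ B =
  [0, 0]
  [-2, -4]

Apply the min-plus product entry-by-entry:
  C[0][0] = min over k of (A[0][0] + B[0][0] = 4 + 1 = 5, A[0][1] + B[1][0] = 4 + -4 = 0) = 0 (attained at k = 1)
  C[0][1] = min over k of (A[0][0] + B[0][1] = 4 + -4 = 0, A[0][1] + B[1][1] = 4 + -2 = 2) = 0 (attained at k = 0)
  C[1][0] = min over k of (A[1][0] + B[0][0] = 0 + 1 = 1, A[1][1] + B[1][0] = 2 + -4 = -2) = -2 (attained at k = 1)
  C[1][1] = min over k of (A[1][0] + B[0][1] = 0 + -4 = -4, A[1][1] + B[1][1] = 2 + -2 = 0) = -4 (attained at k = 0)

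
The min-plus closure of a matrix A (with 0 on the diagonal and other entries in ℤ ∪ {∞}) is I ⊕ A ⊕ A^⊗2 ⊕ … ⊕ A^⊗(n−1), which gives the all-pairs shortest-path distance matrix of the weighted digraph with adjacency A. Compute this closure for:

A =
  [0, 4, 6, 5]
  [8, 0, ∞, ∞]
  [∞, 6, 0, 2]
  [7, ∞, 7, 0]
Closure =
  [0, 4, 6, 5]
  [8, 0, 14, 13]
  [9, 6, 0, 2]
  [7, 11, 7, 0]

This is the Floyd-Warshall all-pairs shortest-path computation. For each intermediate vertex k = 0, 1, …, 3, update dist[i][j] ← min(dist[i][j], dist[i][k] + dist[k][j]). The final matrix gives, for each (i, j), the minimum total weight of any directed path from i to j (possibly empty when i = j).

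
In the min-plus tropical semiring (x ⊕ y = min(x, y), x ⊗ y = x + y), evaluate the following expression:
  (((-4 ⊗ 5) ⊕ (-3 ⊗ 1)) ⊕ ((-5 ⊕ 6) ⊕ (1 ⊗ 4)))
(((-4 ⊗ 5) ⊕ (-3 ⊗ 1)) ⊕ ((-5 ⊕ 6) ⊕ (1 ⊗ 4))) = -5

Expand innermost to outermost. Recall ⊕ takes the minimum of its arguments and ⊗ takes their sum. Working out the expression (((-4 ⊗ 5) ⊕ (-3 ⊗ 1)) ⊕ ((-5 ⊕ 6) ⊕ (1 ⊗ 4))) gives -5.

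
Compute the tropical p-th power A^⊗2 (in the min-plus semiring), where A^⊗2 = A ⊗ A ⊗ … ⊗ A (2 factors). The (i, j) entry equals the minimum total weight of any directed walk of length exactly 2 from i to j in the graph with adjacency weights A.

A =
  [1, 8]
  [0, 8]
A^⊗2 =
  [2, 9]
  [1, 8]

Each entry (A^⊗2)_ij equals the minimum over all length-2 walks i = v_0 → v_1 → … → v_2 = j of Σ_t A[v_t][v_{t+1}]. For example, for (i, j) = (0, 1) we minimise over 2 possible intermediate vertex sequences; the minimum is 9, attained along the walk 0 → 0 → 1.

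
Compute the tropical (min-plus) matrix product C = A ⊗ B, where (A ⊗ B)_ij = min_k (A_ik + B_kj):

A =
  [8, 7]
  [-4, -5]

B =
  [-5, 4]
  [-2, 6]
A ⊗ B =
  [3, 12]
  [-9, 0]

Apply the min-plus product entry-by-entry:
  C[0][0] = min over k of (A[0][0] + B[0][0] = 8 + -5 = 3, A[0][1] + B[1][0] = 7 + -2 = 5) = 3 (attained at k = 0)
  C[0][1] = min over k of (A[0][0] + B[0][1] = 8 + 4 = 12, A[0][1] + B[1][1] = 7 + 6 = 13) = 12 (attained at k = 0)
  C[1][0] = min over k of (A[1][0] + B[0][0] = -4 + -5 = -9, A[1][1] + B[1][0] = -5 + -2 = -7) = -9 (attained at k = 0)
  C[1][1] = min over k of (A[1][0] + B[0][1] = -4 + 4 = 0, A[1][1] + B[1][1] = -5 + 6 = 1) = 0 (attained at k = 0)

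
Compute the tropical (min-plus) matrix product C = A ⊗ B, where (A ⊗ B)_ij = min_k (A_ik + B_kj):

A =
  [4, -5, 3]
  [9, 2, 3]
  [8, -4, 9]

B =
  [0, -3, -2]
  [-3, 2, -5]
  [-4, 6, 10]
A ⊗ B =
  [-8, -3, -10]
  [-1, 4, -3]
  [-7, -2, -9]

Apply the min-plus product entry-by-entry:
  C[0][0] = min over k of (A[0][0] + B[0][0] = 4 + 0 = 4, A[0][1] + B[1][0] = -5 + -3 = -8, A[0][2] + B[2][0] = 3 + -4 = -1) = -8 (attained at k = 1)
  C[0][1] = min over k of (A[0][0] + B[0][1] = 4 + -3 = 1, A[0][1] + B[1][1] = -5 + 2 = -3, A[0][2] + B[2][1] = 3 + 6 = 9) = -3 (attained at k = 1)
  C[0][2] = min over k of (A[0][0] + B[0][2] = 4 + -2 = 2, A[0][1] + B[1][2] = -5 + -5 = -10, A[0][2] + B[2][2] = 3 + 10 = 13) = -10 (attained at k = 1)
  C[1][0] = min over k of (A[1][0] + B[0][0] = 9 + 0 = 9, A[1][1] + B[1][0] = 2 + -3 = -1, A[1][2] + B[2][0] = 3 + -4 = -1) = -1 (attained at k = 1)
  C[1][1] = min over k of (A[1][0] + B[0][1] = 9 + -3 = 6, A[1][1] + B[1][1] = 2 + 2 = 4, A[1][2] + B[2][1] = 3 + 6 = 9) = 4 (attained at k = 1)
  C[1][2] = min over k of (A[1][0] + B[0][2] = 9 + -2 = 7, A[1][1] + B[1][2] = 2 + -5 = -3, A[1][2] + B[2][2] = 3 + 10 = 13) = -3 (attained at k = 1)
  C[2][0] = min over k of (A[2][0] + B[0][0] = 8 + 0 = 8, A[2][1] + B[1][0] = -4 + -3 = -7, A[2][2] + B[2][0] = 9 + -4 = 5) = -7 (attained at k = 1)
  C[2][1] = min over k of (A[2][0] + B[0][1] = 8 + -3 = 5, A[2][1] + B[1][1] = -4 + 2 = -2, A[2][2] + B[2][1] = 9 + 6 = 15) = -2 (attained at k = 1)
  C[2][2] = min over k of (A[2][0] + B[0][2] = 8 + -2 = 6, A[2][1] + B[1][2] = -4 + -5 = -9, A[2][2] + B[2][2] = 9 + 10 = 19) = -9 (attained at k = 1)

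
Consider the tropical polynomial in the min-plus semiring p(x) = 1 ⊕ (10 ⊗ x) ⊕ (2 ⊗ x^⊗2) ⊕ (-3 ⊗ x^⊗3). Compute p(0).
p(0) = -3

A tropical monomial a ⊗ x^⊗i evaluates to a + i · x. Evaluating each term at x = 0:
  Term 0 contributes 1 + 0 · 0 = 1
  Term 1 contributes 10 + 1 · 0 = 10
  Term 2 contributes 2 + 2 · 0 = 2
  Term 3 contributes -3 + 3 · 0 = -3
p(0) = ⊕ of these = min[1, 10, 2, -3] = -3.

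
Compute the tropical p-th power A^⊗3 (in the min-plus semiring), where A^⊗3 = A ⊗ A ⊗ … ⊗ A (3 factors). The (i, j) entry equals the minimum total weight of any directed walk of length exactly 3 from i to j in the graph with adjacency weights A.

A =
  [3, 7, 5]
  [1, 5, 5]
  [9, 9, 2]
A^⊗3 =
  [9, 13, 9]
  [7, 11, 8]
  [12, 13, 6]

Each entry (A^⊗3)_ij equals the minimum over all length-3 walks i = v_0 → v_1 → … → v_3 = j of Σ_t A[v_t][v_{t+1}]. For example, for (i, j) = (0, 2) we minimise over 9 possible intermediate vertex sequences; the minimum is 9, attained along the walk 0 → 2 → 2 → 2.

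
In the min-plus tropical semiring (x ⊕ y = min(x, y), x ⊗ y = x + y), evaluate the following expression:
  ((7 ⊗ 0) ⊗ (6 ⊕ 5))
((7 ⊗ 0) ⊗ (6 ⊕ 5)) = 12

Expand innermost to outermost. Recall ⊕ takes the minimum of its arguments and ⊗ takes their sum. Working out the expression ((7 ⊗ 0) ⊗ (6 ⊕ 5)) gives 12.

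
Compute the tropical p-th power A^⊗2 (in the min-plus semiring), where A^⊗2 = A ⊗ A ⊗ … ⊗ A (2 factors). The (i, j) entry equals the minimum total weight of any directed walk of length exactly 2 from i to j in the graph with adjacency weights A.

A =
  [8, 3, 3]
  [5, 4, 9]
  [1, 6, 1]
A^⊗2 =
  [4, 7, 4]
  [9, 8, 8]
  [2, 4, 2]

Each entry (A^⊗2)_ij equals the minimum over all length-2 walks i = v_0 → v_1 → … → v_2 = j of Σ_t A[v_t][v_{t+1}]. For example, for (i, j) = (0, 2) we minimise over 3 possible intermediate vertex sequences; the minimum is 4, attained along the walk 0 → 2 → 2.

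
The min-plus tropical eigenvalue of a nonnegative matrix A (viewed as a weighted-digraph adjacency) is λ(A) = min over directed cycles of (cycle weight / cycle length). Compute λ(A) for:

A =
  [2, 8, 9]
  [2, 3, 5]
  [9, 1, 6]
λ(A) = 2

Enumerate directed cycles and compute their means (weight / length). Sample:
  cycle 0 → 0: weight = 2, length = 1, mean = 2/1 ≈ 2.000
  cycle 1 → 1: weight = 3, length = 1, mean = 3/1 ≈ 3.000
  cycle 2 → 2: weight = 6, length = 1, mean = 6/1 ≈ 6.000
  cycle 0 → 1 → 0: weight = 10, length = 2, mean = 10/2 ≈ 5.000
  cycle 0 → 2 → 0: weight = 18, length = 2, mean = 18/2 ≈ 9.000
  cycle 1 → 0 → 1: weight = 10, length = 2, mean = 10/2 ≈ 5.000
Minimum mean = 2.000, attained e.g. along the cycle 0 → 0 with weight 2 and length 1. So λ(A) = 2/1 = 2.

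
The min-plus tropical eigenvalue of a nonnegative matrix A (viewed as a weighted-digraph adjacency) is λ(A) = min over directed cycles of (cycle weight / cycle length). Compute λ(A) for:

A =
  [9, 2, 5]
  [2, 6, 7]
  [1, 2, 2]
λ(A) = 2

Enumerate directed cycles and compute their means (weight / length). Sample:
  cycle 0 → 0: weight = 9, length = 1, mean = 9/1 ≈ 9.000
  cycle 1 → 1: weight = 6, length = 1, mean = 6/1 ≈ 6.000
  cycle 2 → 2: weight = 2, length = 1, mean = 2/1 ≈ 2.000
  cycle 0 → 1 → 0: weight = 4, length = 2, mean = 4/2 ≈ 2.000
  cycle 0 → 2 → 0: weight = 6, length = 2, mean = 6/2 ≈ 3.000
  cycle 1 → 0 → 1: weight = 4, length = 2, mean = 4/2 ≈ 2.000
Minimum mean = 2.000, attained e.g. along the cycle 2 → 2 with weight 2 and length 1. So λ(A) = 2/1 = 2.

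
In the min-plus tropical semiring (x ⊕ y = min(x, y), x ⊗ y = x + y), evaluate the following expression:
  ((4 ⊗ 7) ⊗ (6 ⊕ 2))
((4 ⊗ 7) ⊗ (6 ⊕ 2)) = 13

Expand innermost to outermost. Recall ⊕ takes the minimum of its arguments and ⊗ takes their sum. Working out the expression ((4 ⊗ 7) ⊗ (6 ⊕ 2)) gives 13.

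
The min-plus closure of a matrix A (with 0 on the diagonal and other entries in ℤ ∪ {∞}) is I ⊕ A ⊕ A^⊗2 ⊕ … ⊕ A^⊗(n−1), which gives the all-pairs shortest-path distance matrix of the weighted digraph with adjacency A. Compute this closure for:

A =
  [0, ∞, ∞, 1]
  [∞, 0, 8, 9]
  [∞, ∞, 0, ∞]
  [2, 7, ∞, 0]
Closure =
  [0, 8, 16, 1]
  [11, 0, 8, 9]
  [∞, ∞, 0, ∞]
  [2, 7, 15, 0]

This is the Floyd-Warshall all-pairs shortest-path computation. For each intermediate vertex k = 0, 1, …, 3, update dist[i][j] ← min(dist[i][j], dist[i][k] + dist[k][j]). The final matrix gives, for each (i, j), the minimum total weight of any directed path from i to j (possibly empty when i = j).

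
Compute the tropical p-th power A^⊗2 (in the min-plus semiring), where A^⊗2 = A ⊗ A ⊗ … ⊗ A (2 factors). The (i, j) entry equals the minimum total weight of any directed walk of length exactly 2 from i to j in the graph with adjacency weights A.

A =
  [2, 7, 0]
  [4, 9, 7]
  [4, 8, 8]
A^⊗2 =
  [4, 8, 2]
  [6, 11, 4]
  [6, 11, 4]

Each entry (A^⊗2)_ij equals the minimum over all length-2 walks i = v_0 → v_1 → … → v_2 = j of Σ_t A[v_t][v_{t+1}]. For example, for (i, j) = (0, 2) we minimise over 3 possible intermediate vertex sequences; the minimum is 2, attained along the walk 0 → 0 → 2.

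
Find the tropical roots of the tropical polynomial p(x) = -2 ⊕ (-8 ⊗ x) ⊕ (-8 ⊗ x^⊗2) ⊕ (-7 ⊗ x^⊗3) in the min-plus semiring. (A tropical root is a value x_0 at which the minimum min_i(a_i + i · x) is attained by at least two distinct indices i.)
Roots: {-1, 0, 6}

Each tropical root is a break point of the lower envelope of the lines y = a_i + i · x (there are 4 lines, with slopes 0, 1, ..., 3). Only the lines that attain the minimum somewhere contribute to roots; other lines are dominated. Here the surviving (envelope) indices are i = 3, i = 2, i = 1, i = 0.
Intersections between consecutive envelope lines give the roots: for adjacent envelope indices i < j the intersection is x = (a_i − a_j) / (j − i). Reading off the sorted break points: {-1, 0, 6}.
Verification: at each break x_0, at least two indices attain the minimum of min_i(a_i + i · x_0).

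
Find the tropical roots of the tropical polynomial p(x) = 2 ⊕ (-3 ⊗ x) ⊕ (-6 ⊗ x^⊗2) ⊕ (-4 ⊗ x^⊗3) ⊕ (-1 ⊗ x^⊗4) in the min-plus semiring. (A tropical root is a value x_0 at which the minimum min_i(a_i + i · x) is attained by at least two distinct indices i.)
Roots: {-3, -2, 3, 5}

Each tropical root is a break point of the lower envelope of the lines y = a_i + i · x (there are 5 lines, with slopes 0, 1, ..., 4). Only the lines that attain the minimum somewhere contribute to roots; other lines are dominated. Here the surviving (envelope) indices are i = 4, i = 3, i = 2, i = 1, i = 0.
Intersections between consecutive envelope lines give the roots: for adjacent envelope indices i < j the intersection is x = (a_i − a_j) / (j − i). Reading off the sorted break points: {-3, -2, 3, 5}.
Verification: at each break x_0, at least two indices attain the minimum of min_i(a_i + i · x_0).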